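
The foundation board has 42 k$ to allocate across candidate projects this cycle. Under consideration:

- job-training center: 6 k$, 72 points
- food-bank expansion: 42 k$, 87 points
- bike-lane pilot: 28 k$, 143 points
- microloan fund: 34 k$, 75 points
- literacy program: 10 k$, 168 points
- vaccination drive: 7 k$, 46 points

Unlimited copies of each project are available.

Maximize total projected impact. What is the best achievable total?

672

By projected impact per k$: literacy program 16.80, job-training center 12.00, vaccination drive 6.57 lead.
Taking 4×literacy program: 40 k$ used, 672 in projected impact.
Every other selection either busts 42 k$ or fails to beat 672.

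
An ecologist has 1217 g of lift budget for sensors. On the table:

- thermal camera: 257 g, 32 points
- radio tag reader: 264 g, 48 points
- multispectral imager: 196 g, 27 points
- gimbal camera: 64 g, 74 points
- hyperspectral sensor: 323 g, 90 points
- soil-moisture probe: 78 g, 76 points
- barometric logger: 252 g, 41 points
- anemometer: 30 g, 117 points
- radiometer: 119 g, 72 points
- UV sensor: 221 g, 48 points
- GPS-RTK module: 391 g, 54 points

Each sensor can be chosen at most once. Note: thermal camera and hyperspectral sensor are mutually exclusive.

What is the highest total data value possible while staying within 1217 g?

525

By data value per g: anemometer 3.90, gimbal camera 1.16, soil-moisture probe 0.97 lead.
The ratio ordering already packs tightly: radio tag reader + gimbal camera + hyperspectral sensor + soil-moisture probe + anemometer + radiometer + UV sensor, 1099 g, 525.
Nothing else feasible within 1217 g beats 525.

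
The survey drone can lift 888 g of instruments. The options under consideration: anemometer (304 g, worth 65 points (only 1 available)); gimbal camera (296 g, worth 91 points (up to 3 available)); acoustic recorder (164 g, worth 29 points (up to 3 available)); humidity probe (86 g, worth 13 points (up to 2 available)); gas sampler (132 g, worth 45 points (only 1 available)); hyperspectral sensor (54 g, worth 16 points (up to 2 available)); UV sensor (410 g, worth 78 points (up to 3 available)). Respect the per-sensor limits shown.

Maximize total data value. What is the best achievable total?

273

By data value per g: gas sampler 0.34, gimbal camera 0.31, hyperspectral sensor 0.30 lead.
The ratio heuristic lands on 2×gimbal camera + gas sampler + 2×hyperspectral sensor (259) but leaves 56 g idle.
The 240 g tied up in gas sampler and 2×hyperspectral sensor is better spent on gimbal camera — total rises to 273 (888 g).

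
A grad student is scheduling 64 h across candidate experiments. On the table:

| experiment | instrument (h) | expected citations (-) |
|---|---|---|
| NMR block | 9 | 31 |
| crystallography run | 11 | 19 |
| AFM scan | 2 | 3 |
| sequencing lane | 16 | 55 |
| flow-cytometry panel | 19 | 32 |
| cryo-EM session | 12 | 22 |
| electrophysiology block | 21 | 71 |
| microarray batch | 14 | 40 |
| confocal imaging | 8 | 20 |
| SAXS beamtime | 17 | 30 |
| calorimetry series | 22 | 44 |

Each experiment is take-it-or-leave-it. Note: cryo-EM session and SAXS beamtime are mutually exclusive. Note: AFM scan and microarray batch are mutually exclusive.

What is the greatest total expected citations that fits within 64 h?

197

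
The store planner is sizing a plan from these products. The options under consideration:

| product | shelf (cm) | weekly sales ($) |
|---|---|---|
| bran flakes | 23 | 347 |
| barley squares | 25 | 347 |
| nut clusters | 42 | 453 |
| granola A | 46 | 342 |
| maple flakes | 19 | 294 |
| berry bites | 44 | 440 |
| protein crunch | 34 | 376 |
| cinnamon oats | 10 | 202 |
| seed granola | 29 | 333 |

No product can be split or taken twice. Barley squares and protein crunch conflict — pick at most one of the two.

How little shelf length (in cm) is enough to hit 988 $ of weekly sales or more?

Need the lightest bundle worth ≥ 988.
bran flakes + barley squares + maple flakes reaches 988 using 67 cm.
Any bundle with less than 67 cm falls short of 988.

67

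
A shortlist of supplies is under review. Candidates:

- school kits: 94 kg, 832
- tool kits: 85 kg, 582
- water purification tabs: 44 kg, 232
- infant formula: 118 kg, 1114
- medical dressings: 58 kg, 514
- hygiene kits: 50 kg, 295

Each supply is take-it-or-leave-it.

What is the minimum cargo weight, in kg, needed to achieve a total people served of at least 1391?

168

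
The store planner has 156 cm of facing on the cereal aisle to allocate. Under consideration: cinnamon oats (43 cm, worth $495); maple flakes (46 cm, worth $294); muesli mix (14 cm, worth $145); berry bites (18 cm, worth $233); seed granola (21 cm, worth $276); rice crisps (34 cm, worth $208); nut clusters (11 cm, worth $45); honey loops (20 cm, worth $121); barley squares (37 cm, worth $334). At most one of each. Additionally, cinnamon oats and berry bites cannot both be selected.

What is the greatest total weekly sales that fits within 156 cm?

Cinnamon oats + muesli mix + seed granola + rice crisps + barley squares uses 149 of the 156 cm and totals 1458.

1458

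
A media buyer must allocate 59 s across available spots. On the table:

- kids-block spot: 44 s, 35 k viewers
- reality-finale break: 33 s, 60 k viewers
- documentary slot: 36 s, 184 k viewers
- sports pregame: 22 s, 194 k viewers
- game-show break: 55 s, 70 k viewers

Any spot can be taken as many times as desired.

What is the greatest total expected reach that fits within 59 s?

2×sports pregame uses 44 of the 59 s and totals 388.
Nothing else within 59 s beats 388.

388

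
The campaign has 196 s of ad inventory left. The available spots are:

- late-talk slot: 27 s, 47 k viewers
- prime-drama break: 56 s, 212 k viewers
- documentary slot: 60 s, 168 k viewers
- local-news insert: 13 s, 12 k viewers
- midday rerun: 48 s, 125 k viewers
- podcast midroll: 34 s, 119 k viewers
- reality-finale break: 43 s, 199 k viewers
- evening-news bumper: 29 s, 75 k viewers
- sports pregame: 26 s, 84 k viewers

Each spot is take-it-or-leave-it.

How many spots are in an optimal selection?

4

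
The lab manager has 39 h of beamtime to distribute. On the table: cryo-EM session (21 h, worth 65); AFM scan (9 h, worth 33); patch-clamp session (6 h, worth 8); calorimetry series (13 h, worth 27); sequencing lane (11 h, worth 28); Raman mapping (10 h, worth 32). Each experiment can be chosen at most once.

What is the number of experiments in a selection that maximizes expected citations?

3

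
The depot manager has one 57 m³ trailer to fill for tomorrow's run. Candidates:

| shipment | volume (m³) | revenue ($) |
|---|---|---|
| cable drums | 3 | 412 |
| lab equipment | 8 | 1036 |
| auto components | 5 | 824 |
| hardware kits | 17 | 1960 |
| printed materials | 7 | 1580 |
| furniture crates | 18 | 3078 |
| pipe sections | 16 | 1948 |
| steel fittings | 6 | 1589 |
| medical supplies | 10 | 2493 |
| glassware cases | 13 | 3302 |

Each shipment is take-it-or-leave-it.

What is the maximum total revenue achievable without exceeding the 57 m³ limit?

12454

By revenue per m³: steel fittings 264.83, glassware cases 254.00, medical supplies 249.30 lead.
The ratio ordering already packs tightly: cable drums + printed materials + furniture crates + steel fittings + medical supplies + glassware cases, 57 m³, 12454.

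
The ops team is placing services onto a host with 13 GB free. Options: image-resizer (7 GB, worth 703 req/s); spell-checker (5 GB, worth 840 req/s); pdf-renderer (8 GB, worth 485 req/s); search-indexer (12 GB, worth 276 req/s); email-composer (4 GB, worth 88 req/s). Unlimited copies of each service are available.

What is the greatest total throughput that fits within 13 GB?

1680

Ranking by ratio (throughput/GB): spell-checker 168.00, image-resizer 100.43, pdf-renderer 60.62.
2×spell-checker uses 10 of the 13 GB and totals 1680.
Nothing else within 13 GB beats 1680.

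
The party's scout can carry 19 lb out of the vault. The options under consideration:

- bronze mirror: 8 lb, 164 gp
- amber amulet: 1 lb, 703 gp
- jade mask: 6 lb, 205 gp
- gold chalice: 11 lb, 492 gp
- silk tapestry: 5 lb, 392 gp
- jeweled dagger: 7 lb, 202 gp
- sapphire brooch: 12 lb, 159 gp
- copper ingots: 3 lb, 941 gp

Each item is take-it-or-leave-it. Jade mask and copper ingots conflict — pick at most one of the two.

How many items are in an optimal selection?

4

The maximum value within 19 lb is 2238.
For example amber amulet + silk tapestry + jeweled dagger + copper ingots achieves it, using 16 lb.
All optima have 4 items.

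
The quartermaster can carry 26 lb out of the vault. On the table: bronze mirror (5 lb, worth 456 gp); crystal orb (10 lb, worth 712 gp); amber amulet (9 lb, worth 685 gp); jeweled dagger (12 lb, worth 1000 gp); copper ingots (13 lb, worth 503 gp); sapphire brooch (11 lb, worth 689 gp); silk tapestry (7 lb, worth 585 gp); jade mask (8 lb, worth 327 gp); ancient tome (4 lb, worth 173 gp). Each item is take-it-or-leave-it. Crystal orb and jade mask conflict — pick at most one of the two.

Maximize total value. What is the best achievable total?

2141

By value per lb: bronze mirror 91.20, silk tapestry 83.57, jeweled dagger 83.33, amber amulet 76.11 lead.
Greedy by ratio would take bronze mirror + jeweled dagger + silk tapestry: 24 lb used, total 2041.
Dropping silk tapestry frees 7 lb; slotting in amber amulet (9 lb) lifts the total to 2141 at 26 lb.
Every other selection either busts 26 lb or breaks a pairing rule or fails to beat 2141.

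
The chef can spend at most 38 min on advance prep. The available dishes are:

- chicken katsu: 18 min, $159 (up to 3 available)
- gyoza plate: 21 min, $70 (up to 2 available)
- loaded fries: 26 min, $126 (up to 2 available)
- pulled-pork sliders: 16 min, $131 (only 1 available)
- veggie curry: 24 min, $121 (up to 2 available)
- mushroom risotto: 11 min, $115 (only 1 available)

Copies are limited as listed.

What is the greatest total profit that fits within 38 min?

Filling by ratio: chicken katsu + mushroom risotto for 274, with 9 min left unused.
The 11 min tied up in mushroom risotto is better spent on chicken katsu — total rises to 318 (36 min).

318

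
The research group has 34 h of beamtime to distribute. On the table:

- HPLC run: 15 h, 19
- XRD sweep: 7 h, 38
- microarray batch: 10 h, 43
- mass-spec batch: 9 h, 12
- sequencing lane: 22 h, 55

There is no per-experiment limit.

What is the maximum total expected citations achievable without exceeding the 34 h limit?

Density check — XRD sweep 5.43, microarray batch 4.30, sequencing lane 2.50 are the best per h.
Filling by ratio: 4×XRD sweep for 152, with 6 h left unused.
Dropping 2×XRD sweep frees 14 h; slotting in 2×microarray batch (20 h) lifts the total to 162 at 34 h.
No other feasible combination exceeds 162.

162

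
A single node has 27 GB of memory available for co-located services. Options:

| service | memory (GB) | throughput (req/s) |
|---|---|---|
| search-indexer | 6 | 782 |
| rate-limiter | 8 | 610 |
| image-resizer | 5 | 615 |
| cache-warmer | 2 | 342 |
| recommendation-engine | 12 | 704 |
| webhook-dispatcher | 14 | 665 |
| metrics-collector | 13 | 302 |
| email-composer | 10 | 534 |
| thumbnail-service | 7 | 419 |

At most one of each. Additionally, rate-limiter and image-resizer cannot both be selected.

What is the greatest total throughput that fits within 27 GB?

2443

Search-indexer + image-resizer + cache-warmer + recommendation-engine uses 25 of the 27 GB and totals 2443.
No other feasible combination exceeds 2443.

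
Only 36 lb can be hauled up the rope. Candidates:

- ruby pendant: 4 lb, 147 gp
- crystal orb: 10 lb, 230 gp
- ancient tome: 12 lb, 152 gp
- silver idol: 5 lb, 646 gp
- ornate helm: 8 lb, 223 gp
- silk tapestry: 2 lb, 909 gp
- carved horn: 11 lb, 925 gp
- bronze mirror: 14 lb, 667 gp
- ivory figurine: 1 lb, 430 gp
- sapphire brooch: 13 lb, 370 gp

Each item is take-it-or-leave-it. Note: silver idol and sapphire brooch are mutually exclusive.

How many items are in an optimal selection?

Optimal total is 3577.
For example silver idol + silk tapestry + carved horn + bronze mirror + ivory figurine achieves it, using 33 lb.
All optima have 5 items.

5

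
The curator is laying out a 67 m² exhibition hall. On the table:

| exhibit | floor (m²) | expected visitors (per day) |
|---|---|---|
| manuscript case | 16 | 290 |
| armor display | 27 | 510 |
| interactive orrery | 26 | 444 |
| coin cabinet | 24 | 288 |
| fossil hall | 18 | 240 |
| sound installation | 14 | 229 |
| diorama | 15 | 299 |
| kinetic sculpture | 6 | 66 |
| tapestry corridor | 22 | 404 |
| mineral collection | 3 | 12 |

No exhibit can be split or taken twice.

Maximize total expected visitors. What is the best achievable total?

Armor display + diorama + tapestry corridor + mineral collection uses 67 of the 67 m² and totals 1225.
An exhaustive check of the 1024 subsets confirms 1225.

1225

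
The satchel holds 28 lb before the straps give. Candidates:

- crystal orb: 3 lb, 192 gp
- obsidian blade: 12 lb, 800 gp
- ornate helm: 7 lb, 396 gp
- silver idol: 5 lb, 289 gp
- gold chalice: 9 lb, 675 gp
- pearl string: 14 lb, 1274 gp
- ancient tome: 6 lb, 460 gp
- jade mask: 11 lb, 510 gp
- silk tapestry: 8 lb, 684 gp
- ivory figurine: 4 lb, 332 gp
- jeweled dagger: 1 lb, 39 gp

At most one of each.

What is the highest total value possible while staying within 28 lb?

2418

By value per lb: pearl string 91.00, silk tapestry 85.50, ivory figurine 83.00, ancient tome 76.67 lead.
Filling by ratio: pearl string + silk tapestry + ivory figurine + jeweled dagger for 2329, with 1 lb left unused.
The 5 lb tied up in ivory figurine and jeweled dagger is better spent on ancient tome — total rises to 2418 (28 lb).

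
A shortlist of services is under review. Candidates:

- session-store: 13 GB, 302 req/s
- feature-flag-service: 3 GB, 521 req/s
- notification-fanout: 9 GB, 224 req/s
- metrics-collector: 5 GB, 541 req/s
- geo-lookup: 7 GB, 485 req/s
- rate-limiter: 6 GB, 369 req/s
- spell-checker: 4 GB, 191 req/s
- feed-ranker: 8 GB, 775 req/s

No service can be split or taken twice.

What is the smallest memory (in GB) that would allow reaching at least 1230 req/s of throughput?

11

Look for the lowest-memory combination reaching 1230.
feature-flag-service + feed-ranker: 1296 throughput at 11 GB.
Any bundle with less than 11 GB falls short of 1230.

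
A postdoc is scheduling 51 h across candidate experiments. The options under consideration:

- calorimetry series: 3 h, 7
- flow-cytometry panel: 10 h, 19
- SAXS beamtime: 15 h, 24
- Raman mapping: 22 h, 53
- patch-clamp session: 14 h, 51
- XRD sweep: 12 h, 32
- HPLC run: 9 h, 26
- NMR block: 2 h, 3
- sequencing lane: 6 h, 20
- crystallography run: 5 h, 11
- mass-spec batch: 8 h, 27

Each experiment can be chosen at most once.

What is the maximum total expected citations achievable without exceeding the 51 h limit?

Best packing: patch-clamp session + XRD sweep + HPLC run + NMR block + sequencing lane + mass-spec batch — 51 h, 159 total.

159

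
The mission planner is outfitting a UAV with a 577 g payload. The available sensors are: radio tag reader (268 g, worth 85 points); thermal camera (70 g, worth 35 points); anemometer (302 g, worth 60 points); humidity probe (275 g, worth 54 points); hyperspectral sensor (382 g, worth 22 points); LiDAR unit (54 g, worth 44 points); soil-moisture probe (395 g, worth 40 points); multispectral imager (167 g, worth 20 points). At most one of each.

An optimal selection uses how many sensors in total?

4

The maximum data value within 577 g is 184.
For example radio tag reader + thermal camera + LiDAR unit + multispectral imager achieves it, using 559 g.
Any selection reaching 184 contains exactly 4 sensors.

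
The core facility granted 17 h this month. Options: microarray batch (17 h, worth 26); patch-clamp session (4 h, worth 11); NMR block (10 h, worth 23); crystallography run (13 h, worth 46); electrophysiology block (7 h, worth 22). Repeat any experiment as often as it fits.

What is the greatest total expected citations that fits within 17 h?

57

Ranking by ratio (expected citations/h): crystallography run 3.54, electrophysiology block 3.14, patch-clamp session 2.75.
Best packing: patch-clamp session + crystallography run — 17 h, 57 total.
Nothing else within 17 h beats 57.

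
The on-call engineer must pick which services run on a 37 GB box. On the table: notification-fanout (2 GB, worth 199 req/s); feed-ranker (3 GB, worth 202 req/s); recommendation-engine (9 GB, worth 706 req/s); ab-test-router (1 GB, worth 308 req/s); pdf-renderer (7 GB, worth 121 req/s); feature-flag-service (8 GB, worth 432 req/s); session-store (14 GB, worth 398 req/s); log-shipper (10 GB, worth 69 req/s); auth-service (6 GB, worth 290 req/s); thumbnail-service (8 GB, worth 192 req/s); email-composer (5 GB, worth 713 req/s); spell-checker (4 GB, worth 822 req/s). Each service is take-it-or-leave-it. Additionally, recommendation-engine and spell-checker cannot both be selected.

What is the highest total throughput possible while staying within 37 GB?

Notification-fanout + feed-ranker + ab-test-router + feature-flag-service + auth-service + thumbnail-service + email-composer + spell-checker uses 37 of the 37 GB and totals 3158.
Next best is notification-fanout + feed-ranker + ab-test-router + pdf-renderer + feature-flag-service + auth-service + email-composer + spell-checker at 3087 (36 GB) — short by 71.

3158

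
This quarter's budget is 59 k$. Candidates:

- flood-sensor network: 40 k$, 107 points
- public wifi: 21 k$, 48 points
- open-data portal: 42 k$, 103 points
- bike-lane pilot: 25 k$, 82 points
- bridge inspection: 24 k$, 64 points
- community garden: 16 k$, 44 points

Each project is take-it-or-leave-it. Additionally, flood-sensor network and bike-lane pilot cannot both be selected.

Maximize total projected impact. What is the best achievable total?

Filling by ratio: bike-lane pilot + community garden for 126, with 18 k$ left unused.
Replace bike-lane pilot with flood-sensor network: the trade gains 25 net, giving 151 at 56 k$.

151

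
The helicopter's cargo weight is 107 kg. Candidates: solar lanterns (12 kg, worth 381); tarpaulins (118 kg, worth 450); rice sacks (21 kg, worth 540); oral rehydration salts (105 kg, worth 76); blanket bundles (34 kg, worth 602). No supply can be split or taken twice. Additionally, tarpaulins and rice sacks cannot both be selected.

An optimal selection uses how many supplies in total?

3

Best achievable people served is 1523.
One optimal bundle: solar lanterns + rice sacks + blanket bundles (67 kg).
All optima have 3 supplies.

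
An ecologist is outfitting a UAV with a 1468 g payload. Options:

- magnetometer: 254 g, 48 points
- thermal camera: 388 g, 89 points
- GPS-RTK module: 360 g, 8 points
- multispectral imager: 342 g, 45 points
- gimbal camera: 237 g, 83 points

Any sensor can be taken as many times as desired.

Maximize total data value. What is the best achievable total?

498

The ratio ordering already packs tightly: 6×gimbal camera, 1422 g, 498.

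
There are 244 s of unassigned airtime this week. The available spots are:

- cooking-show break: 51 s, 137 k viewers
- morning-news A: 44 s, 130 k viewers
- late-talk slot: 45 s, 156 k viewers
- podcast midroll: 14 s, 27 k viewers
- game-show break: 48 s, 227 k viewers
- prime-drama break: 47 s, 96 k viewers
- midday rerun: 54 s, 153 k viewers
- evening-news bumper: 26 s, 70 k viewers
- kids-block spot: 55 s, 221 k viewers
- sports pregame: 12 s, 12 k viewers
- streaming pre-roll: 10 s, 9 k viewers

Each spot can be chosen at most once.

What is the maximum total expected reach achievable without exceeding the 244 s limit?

871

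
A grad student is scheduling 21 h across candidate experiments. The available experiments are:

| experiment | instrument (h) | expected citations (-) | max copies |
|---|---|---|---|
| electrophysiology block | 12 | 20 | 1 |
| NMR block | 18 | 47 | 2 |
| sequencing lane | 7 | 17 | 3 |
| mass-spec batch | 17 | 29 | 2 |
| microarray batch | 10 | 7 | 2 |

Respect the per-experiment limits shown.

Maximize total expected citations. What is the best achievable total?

51

Ranking by ratio (expected citations/h): NMR block 2.61, sequencing lane 2.43, mass-spec batch 1.71, electrophysiology block 1.67.
Filling by ratio: NMR block for 47, with 3 h left unused.
Replace NMR block with 3×sequencing lane: the trade gains 4 net, giving 51 at 21 h.
That's the maximum — no swap from here does better than 51.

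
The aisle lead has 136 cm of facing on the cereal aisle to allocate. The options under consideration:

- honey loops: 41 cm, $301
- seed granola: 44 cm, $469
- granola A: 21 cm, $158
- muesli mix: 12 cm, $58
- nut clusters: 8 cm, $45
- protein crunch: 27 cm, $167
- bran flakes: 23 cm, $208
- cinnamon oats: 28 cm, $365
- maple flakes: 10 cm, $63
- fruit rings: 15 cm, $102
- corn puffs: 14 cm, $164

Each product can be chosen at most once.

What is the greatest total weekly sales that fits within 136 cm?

Filling by ratio: seed granola + granola A + bran flakes + cinnamon oats + corn puffs for 1364, with 6 cm left unused.
Replace granola A with protein crunch: the trade gains 9 net, giving 1373 at 136 cm.

1373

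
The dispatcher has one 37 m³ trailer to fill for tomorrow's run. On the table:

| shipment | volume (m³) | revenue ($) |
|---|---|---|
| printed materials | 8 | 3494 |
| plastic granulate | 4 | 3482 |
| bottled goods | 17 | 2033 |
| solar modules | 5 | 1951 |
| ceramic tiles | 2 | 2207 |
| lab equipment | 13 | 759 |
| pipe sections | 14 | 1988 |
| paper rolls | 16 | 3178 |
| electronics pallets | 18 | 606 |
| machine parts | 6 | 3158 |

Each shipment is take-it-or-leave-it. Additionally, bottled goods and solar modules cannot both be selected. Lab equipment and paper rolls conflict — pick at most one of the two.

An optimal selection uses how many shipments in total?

Optimal total is 15519.
For example printed materials + plastic granulate + ceramic tiles + paper rolls + machine parts achieves it, using 36 m³.
All optima have 5 shipments.

5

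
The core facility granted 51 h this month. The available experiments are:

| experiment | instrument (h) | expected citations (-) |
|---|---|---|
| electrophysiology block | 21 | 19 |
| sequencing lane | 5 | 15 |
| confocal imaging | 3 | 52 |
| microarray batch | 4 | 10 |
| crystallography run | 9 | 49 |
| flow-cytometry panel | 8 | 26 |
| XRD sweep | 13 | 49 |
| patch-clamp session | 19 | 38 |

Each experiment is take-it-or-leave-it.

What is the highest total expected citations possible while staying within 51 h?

203

Density check — confocal imaging 17.33, crystallography run 5.44, XRD sweep 3.77 are the best per h.
The ratio heuristic lands on sequencing lane + confocal imaging + microarray batch + crystallography run + flow-cytometry panel + XRD sweep (201) but leaves 9 h idle.
Dropping microarray batch and flow-cytometry panel frees 12 h; slotting in patch-clamp session (19 h) lifts the total to 203 at 49 h.
Every other selection either busts 51 h or fails to beat 203.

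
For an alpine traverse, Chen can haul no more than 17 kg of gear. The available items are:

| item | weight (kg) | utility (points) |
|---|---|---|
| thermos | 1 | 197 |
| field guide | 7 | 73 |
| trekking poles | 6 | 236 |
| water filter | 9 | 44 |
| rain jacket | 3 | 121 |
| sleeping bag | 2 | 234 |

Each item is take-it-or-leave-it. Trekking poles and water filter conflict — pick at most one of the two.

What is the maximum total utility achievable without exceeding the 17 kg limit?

788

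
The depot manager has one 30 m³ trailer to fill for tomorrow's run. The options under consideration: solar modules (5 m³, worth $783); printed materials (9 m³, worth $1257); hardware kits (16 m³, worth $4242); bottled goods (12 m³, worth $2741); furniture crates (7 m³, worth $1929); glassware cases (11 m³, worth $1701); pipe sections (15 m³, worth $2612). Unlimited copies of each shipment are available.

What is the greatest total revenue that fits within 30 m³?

8100

Density check — furniture crates 275.57, hardware kits 265.12, bottled goods 228.42 are the best per m³.
Taking the top-ratio shipments first gives 4×furniture crates for 7716 (28 m³).
Replace 2×furniture crates with hardware kits: the trade gains 384 net, giving 8100 at 30 m³.
That's the maximum — no swap from here does better than 8100.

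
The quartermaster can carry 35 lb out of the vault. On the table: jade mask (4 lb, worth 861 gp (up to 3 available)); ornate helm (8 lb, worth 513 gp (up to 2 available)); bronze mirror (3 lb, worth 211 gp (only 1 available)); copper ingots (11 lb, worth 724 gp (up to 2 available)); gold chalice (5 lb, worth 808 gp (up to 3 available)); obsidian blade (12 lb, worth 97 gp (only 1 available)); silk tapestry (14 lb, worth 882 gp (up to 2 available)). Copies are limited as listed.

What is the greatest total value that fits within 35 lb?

5520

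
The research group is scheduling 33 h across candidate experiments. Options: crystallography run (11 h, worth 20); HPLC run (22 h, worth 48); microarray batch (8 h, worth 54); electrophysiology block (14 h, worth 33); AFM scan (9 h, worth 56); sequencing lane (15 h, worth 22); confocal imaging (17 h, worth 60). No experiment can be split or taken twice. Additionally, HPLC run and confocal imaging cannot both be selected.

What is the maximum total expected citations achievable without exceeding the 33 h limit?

143

Taking microarray batch + electrophysiology block + AFM scan: 31 h used, 143 in expected citations.
Nothing else feasible within 33 h beats 143.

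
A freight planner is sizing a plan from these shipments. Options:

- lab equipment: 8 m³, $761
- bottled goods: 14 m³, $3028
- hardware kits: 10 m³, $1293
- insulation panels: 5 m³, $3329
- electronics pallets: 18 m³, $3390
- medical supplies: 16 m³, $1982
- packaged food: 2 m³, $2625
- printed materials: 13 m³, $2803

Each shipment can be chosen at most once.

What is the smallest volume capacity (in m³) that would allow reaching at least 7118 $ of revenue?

17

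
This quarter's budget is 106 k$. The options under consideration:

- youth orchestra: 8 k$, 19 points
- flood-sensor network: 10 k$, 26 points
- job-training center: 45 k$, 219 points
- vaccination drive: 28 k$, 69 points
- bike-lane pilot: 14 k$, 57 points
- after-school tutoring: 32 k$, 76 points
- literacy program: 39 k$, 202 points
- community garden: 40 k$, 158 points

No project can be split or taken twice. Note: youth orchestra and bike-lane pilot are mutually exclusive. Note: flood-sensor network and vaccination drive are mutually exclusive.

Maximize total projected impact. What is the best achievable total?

Density check — literacy program 5.18, job-training center 4.87, bike-lane pilot 4.07 are the best per k$.
Taking job-training center + bike-lane pilot + literacy program: 98 k$ used, 478 in projected impact.
The closest alternative, youth orchestra + flood-sensor network + job-training center + literacy program, reaches only 466.

478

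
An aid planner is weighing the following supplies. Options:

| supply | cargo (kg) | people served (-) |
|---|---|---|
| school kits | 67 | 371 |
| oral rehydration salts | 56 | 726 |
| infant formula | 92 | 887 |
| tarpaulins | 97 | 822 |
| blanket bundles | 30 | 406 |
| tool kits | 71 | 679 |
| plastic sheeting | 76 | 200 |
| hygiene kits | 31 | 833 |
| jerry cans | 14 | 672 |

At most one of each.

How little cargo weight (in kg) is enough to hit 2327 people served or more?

131

Need the lightest bundle worth ≥ 2327.
Taking oral rehydration salts + blanket bundles + hygiene kits + jerry cans gives 2637 (≥ 2327) for 131 kg.
No combination under 131 kg hits 2327.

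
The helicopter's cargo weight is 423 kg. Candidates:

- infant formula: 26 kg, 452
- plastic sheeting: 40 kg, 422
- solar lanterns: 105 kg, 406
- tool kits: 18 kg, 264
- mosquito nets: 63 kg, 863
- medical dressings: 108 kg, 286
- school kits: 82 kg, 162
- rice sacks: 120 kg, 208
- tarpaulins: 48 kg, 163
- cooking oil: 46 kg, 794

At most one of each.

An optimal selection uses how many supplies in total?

7

The maximum people served within 423 kg is 3487.
infant formula + plastic sheeting + solar lanterns + tool kits + mosquito nets + medical dressings + cooking oil hits 3487 at 406 kg.
All optima have 7 supplies.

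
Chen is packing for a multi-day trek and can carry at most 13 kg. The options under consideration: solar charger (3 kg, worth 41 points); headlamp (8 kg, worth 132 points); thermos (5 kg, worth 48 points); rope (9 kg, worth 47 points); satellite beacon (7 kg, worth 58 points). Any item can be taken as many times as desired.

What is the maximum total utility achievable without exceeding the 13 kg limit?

Ranking by ratio (utility/kg): headlamp 16.50, solar charger 13.67, thermos 9.60.
Greedy by ratio would take solar charger + headlamp: 11 kg used, total 173.
Dropping solar charger frees 3 kg; slotting in thermos (5 kg) lifts the total to 180 at 13 kg.
That's the maximum — no swap from here does better than 180.

180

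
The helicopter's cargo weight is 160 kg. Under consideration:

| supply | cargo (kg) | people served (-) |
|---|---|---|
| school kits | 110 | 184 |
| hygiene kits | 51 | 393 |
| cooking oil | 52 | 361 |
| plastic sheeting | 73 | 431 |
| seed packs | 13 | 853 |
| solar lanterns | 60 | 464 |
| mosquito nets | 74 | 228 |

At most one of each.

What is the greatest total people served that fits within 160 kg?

The ratio heuristic lands on hygiene kits + seed packs + solar lanterns (1710) but leaves 36 kg idle.
Replace hygiene kits with plastic sheeting: the trade gains 38 net, giving 1748 at 146 kg.

1748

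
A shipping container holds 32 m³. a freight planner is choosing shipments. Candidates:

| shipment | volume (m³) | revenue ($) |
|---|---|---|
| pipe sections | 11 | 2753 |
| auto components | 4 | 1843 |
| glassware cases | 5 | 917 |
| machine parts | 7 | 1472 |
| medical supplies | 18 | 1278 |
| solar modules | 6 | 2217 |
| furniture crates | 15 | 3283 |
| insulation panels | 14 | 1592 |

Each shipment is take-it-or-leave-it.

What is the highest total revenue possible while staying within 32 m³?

Density check — auto components 460.75, solar modules 369.50, pipe sections 250.27 are the best per m³.
Filling by ratio: pipe sections + auto components + machine parts + solar modules for 8285, with 4 m³ left unused.
The 11 m³ tied up in pipe sections is better spent on furniture crates — total rises to 8815 (32 m³).

8815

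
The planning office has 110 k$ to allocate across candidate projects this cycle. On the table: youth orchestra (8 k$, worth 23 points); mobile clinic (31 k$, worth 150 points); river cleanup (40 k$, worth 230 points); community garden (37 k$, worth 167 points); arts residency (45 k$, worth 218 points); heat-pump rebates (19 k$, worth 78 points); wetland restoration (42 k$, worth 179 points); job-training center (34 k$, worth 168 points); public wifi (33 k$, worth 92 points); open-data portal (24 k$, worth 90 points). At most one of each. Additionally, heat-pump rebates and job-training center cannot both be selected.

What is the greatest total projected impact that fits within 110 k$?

548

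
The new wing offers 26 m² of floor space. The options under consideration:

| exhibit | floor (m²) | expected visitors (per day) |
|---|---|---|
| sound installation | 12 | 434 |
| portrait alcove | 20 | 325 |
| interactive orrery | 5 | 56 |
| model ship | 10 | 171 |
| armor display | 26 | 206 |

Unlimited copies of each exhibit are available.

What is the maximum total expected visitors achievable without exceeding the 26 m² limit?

868

The ratio ordering already packs tightly: 2×sound installation, 24 m², 868.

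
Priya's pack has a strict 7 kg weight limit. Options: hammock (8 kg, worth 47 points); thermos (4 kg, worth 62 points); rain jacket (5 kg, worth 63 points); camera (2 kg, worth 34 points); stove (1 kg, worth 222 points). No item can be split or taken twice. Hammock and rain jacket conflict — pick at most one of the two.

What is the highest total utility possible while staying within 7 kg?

318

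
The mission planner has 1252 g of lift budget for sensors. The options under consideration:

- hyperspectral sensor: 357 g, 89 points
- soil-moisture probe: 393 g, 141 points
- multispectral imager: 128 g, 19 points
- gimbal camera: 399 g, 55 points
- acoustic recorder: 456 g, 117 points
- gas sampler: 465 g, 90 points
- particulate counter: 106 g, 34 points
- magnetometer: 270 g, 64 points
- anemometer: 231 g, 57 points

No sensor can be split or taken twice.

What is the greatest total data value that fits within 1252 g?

By data value per g: soil-moisture probe 0.36, particulate counter 0.32, acoustic recorder 0.26, hyperspectral sensor 0.25 lead.
Filling by ratio: soil-moisture probe + acoustic recorder + particulate counter + anemometer for 349, with 66 g left unused.
Replace anemometer with magnetometer: the trade gains 7 net, giving 356 at 1225 g.

356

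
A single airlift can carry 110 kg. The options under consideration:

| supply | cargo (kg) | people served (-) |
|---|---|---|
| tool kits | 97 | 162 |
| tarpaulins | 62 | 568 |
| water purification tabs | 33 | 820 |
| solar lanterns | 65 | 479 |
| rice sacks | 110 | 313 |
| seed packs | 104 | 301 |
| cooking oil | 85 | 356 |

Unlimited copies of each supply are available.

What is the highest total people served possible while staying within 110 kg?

2460

Best packing: 3×water purification tabs — 99 kg, 2460 total.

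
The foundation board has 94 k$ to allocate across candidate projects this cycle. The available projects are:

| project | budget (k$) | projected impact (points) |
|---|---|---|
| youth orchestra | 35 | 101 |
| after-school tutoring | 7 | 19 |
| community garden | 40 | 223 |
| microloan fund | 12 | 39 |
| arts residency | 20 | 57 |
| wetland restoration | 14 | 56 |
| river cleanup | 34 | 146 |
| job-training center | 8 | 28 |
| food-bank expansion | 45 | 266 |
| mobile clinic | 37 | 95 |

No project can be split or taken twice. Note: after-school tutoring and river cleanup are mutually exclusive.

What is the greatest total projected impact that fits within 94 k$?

517

By projected impact per k$: food-bank expansion 5.91, community garden 5.58, river cleanup 4.29 lead.
Community garden + job-training center + food-bank expansion uses 93 of the 94 k$ and totals 517.
The spare 1 k$ is too small for any remaining project, and no feasible exchange beats 517.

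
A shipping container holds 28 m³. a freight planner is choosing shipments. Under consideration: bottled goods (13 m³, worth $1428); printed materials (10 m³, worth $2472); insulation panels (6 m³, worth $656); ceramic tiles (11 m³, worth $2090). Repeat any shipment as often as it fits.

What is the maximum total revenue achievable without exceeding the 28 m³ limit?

2×printed materials + insulation panels uses 26 of the 28 m³ and totals 5600.

5600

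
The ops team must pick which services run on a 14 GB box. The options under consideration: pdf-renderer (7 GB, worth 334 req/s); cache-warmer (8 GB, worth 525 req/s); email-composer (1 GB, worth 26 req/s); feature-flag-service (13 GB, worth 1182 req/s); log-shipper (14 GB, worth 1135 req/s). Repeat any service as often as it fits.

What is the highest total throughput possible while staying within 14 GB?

By throughput per GB: feature-flag-service 90.92, log-shipper 81.07, cache-warmer 65.62, pdf-renderer 47.71 lead.
Taking email-composer + feature-flag-service: 14 GB used, 1208 in throughput.
That's the maximum — no swap from here does better than 1208.

1208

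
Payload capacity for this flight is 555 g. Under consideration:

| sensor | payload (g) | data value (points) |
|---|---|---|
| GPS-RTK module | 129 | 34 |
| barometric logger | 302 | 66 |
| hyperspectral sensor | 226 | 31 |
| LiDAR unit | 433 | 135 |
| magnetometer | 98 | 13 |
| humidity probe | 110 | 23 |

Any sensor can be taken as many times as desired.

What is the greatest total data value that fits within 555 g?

158

The ratio ordering already packs tightly: LiDAR unit + humidity probe, 543 g, 158.
The spare 12 g is too small for any remaining sensor, and no exchange beats 158.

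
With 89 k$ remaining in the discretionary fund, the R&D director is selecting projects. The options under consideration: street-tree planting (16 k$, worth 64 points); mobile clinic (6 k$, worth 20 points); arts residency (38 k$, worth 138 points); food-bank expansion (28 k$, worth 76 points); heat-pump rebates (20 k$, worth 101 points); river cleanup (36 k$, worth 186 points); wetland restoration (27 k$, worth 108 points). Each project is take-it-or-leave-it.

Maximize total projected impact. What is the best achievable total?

A density-first pass picks street-tree planting + mobile clinic + heat-pump rebates + river cleanup — 371 at 78 k$.
The 16 k$ tied up in street-tree planting is better spent on wetland restoration — total rises to 415 (89 k$).

415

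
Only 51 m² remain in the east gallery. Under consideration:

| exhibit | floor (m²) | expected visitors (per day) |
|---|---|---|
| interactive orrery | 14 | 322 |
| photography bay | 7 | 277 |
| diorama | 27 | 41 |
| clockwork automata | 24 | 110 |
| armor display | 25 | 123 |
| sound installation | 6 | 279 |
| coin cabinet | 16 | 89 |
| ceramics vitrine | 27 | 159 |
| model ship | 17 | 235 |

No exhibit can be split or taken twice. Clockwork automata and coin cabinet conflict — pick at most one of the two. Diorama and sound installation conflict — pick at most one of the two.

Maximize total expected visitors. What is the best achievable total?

1113

Best packing: interactive orrery + photography bay + sound installation + model ship — 44 m², 1113 total.
An exhaustive check of the 512 subsets confirms 1113.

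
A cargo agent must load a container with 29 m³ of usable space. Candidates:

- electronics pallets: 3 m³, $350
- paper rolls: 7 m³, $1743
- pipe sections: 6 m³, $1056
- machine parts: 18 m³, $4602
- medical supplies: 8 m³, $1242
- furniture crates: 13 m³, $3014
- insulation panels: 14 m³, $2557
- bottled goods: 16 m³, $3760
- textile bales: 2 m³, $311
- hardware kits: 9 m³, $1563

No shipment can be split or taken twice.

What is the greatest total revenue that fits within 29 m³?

Ranking by ratio (revenue/m³): machine parts 255.67, paper rolls 249.00, bottled goods 235.00.
Taking the top-ratio shipments first gives paper rolls + machine parts + textile bales for 6656 (27 m³).
But furniture crates + bottled goods fits in 29 m³ and reaches 6774.
Runner-up electronics pallets + paper rolls + machine parts tops out at 6695.

6774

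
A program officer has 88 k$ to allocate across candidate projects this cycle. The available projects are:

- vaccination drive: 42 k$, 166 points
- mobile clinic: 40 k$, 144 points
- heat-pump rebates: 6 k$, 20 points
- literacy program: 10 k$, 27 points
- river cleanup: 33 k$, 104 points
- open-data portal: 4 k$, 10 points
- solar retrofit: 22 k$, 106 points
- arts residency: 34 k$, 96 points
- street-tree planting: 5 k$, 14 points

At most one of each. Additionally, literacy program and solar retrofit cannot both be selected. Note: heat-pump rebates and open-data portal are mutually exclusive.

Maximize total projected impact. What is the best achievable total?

Vaccination drive + mobile clinic + heat-pump rebates uses 88 of the 88 k$ and totals 330.
The closest alternative, vaccination drive + mobile clinic + street-tree planting, reaches only 324.

330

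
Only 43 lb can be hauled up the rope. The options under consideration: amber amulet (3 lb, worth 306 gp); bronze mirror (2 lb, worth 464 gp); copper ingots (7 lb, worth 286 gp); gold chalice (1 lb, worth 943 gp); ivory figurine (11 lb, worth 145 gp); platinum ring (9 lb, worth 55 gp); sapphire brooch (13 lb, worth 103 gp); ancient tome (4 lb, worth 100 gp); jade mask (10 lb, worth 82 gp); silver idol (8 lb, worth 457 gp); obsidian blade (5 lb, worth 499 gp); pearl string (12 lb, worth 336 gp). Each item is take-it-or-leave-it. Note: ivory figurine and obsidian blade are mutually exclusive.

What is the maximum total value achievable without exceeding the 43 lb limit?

3391

The ratio ordering already packs tightly: amber amulet + bronze mirror + copper ingots + gold chalice + ancient tome + silver idol + obsidian blade + pearl string, 42 lb, 3391.
Every other selection either busts 43 lb or breaks a pairing rule or fails to beat 3391.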